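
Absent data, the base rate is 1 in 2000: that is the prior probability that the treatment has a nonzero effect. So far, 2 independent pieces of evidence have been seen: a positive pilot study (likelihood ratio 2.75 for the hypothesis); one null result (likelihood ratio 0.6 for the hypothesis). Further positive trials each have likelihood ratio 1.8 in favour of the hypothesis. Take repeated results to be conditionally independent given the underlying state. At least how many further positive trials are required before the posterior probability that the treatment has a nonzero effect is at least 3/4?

14

Prior odds = 0.0005/0.9995 = 1/1999.
Combined Bayes factor of the evidence already in hand = 2.75 × 0.6 = 1.65.
Odds after that evidence = (1/1999) × 1.65 = 33/39980.
Target odds = 0.75/0.25 = 3.
Need 1.8ⁿ ≥ 3 ÷ (33/39980) = 39980/11.
1.8¹³ ≈2082.3 falls short of 39980/11 but 1.8¹⁴ ≈3748.13 reaches it, so n = 14.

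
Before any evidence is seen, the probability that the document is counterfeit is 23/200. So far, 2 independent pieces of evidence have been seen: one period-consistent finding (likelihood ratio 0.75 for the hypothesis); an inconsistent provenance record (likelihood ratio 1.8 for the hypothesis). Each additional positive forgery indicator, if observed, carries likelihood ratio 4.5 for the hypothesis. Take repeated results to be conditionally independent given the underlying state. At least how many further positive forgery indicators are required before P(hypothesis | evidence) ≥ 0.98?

4

Prior odds = 0.115/0.885 = 23/177.
Combined Bayes factor of the evidence already in hand = 0.75 × 1.8 = 1.35.
Odds after that evidence = (23/177) × 1.35 = 207/1180.
Target odds = 0.98/0.02 = 49.
Need 4.5ⁿ ≥ 49 ÷ (207/1180) = 57820/207.
4.5³ = 91.125 falls short of 57820/207 but 4.5⁴ = 410.0625 reaches it, so n = 4.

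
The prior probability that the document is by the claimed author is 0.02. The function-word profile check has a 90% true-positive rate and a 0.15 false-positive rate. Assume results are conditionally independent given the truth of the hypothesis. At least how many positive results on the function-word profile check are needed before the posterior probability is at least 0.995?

6

Prior odds: 0.02 ÷ 0.98 = 1/49.
Likelihood ratio of a positive result = 0.9/0.15 = 6.
Target posterior odds = 0.995/0.005 = 199.
Require 6ⁿ ≥ 199 ÷ (1/49) = 9751.
6⁵ = 7776 falls short of 9751 but 6⁶ = 46656 reaches it, so n = 6.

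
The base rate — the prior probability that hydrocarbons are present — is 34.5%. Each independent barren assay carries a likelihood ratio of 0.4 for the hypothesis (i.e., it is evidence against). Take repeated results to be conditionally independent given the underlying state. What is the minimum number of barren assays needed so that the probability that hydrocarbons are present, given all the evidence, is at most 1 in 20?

3

Prior odds = 0.345/0.655 = 69/131.
Likelihood ratio per barren assay = 0.4.
Target odds: 0.05 ÷ 0.95 = 1/19.
Require 0.4ⁿ ≤ 1/19 ÷ (69/131) = 131/1311.
0.4² = 0.16 is still above 131/1311 but 0.4³ = 0.064 is at or below it, so n = 3.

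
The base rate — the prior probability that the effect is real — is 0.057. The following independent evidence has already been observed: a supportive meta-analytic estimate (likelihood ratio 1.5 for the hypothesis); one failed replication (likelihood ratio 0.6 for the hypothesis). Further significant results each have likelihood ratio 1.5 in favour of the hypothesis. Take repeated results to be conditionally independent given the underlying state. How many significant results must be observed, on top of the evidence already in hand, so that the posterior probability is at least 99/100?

Prior odds = 0.057/0.943 = 57/943.
Combined Bayes factor of the evidence already in hand = 1.5 × 0.6 = 0.9.
Odds after that evidence = (57/943) × 0.9 = 513/9430.
Target odds = 0.99/0.01 = 99.
Need 1.5ⁿ ≥ 99 ÷ (513/9430) = 103730/57.
1.5¹⁸ = 387420489/262144 falls short of 103730/57 but 1.5¹⁹ ≈2216.84 reaches it, so n = 19.

19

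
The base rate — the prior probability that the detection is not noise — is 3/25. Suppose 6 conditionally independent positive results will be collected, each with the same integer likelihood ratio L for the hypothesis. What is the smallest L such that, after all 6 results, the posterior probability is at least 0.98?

3

Prior odds = 0.12/0.88 = 3/22.
Target odds = 0.98/0.02 = 49.
Need L⁶ ≥ 49 ÷ (3/22) = 1078/3.
2⁶ = 64 < 1078/3 ≤ 729 = 3⁶, so L = 3.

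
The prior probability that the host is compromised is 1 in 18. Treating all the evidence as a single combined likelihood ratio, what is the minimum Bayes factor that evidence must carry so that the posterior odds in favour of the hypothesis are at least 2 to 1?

Prior odds = (1/18)/(17/18) = 1/17.
Target odds = 2.
Required Bayes factor = 2 ÷ (1/17) = 34.

34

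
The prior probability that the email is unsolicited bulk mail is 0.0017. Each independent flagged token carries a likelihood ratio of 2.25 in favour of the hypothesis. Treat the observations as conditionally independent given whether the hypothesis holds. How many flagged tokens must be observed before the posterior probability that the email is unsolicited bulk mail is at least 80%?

10

Prior odds = 0.0017/0.9983 = 17/9983.
Likelihood ratio per flagged token = 2.25.
Target odds: 0.8 ÷ 0.2 = 4.
Require 2.25ⁿ ≥ 4 ÷ (17/9983) = 39932/17.
2.25⁹ = 387420489/262144 falls short of 39932/17 but 2.25¹⁰ ≈3325.26 reaches it, so n = 10.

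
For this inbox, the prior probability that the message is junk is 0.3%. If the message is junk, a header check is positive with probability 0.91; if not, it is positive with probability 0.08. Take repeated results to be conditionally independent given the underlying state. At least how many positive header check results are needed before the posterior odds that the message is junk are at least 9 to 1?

4

Prior odds: 0.003 ÷ 0.997 = 3/997.
Likelihood ratio of a positive = 0.91/0.08 = 11.375.
Target odds = 9.
Require 11.375ⁿ ≥ 9 ÷ (3/997) = 2991.
11.375³ = 753571/512 falls short of 2991 but 11.375⁴ = 68574961/4096 reaches it, so n = 4.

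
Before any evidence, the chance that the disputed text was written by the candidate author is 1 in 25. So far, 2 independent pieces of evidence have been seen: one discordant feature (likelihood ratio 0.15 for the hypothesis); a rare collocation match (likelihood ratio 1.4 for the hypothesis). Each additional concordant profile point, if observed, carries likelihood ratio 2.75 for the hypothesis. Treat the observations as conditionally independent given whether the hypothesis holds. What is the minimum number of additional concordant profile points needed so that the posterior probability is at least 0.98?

Prior odds = 0.04/0.96 = 1/24.
Combined Bayes factor of the evidence already in hand = 0.15 × 1.4 = 0.21.
Odds after that evidence = (1/24) × 0.21 = 0.00875.
Target odds = 0.98/0.02 = 49.
Need 2.75ⁿ ≥ 49 ÷ 0.00875 = 5600.
2.75⁸ = 214358881/65536 falls short of 5600 but 2.75⁹ ≈8994.86 reaches it, so n = 9.

9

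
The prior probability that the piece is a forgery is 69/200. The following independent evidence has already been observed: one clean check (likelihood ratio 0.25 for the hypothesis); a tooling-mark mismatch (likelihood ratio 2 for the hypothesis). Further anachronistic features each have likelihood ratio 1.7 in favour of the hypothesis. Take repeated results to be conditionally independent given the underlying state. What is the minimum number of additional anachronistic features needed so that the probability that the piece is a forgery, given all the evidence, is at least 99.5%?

13

Prior odds = 0.345/0.655 = 69/131.
Combined Bayes factor of the evidence already in hand = 0.25 × 2 = 0.5.
Odds after that evidence = (69/131) × 0.5 = 69/262.
Target odds = 0.995/0.005 = 199.
Need 1.7ⁿ ≥ 199 ÷ (69/262) = 52138/69.
1.7¹² ≈582.622 falls short of 52138/69 but 1.7¹³ ≈990.458 reaches it, so n = 13.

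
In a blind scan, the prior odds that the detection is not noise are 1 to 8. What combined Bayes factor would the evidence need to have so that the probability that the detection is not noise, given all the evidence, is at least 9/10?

Prior odds = 0.125.
Target odds = 0.9/0.1 = 9.
Required Bayes factor = 9 ÷ 0.125 = 72.

72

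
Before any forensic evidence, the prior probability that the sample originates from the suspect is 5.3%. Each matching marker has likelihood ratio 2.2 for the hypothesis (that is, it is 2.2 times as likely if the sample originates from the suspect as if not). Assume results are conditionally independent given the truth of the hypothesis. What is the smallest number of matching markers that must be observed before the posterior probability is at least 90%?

7

Prior odds = 0.053/0.947 = 53/947.
Likelihood ratio per matching marker = 2.2.
Target odds: 0.9 ÷ 0.1 = 9.
Need (53/947) × 2.2ⁿ ≥ 9, i.e. 2.2ⁿ ≥ 8523/53.
2.2⁶ = 1771561/15625 falls short of 8523/53 but 2.2⁷ = 19487171/78125 reaches it, so n = 7.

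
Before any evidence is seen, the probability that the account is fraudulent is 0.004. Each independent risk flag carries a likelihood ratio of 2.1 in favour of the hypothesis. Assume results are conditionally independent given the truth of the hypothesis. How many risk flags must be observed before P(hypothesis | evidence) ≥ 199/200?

Prior odds: 0.004 ÷ 0.996 = 1/249.
Likelihood ratio per risk flag = 2.1.
Target odds: 0.995 ÷ 0.005 = 199.
Require 2.1ⁿ ≥ 199 ÷ (1/249) = 49551.
2.1¹⁴ ≈32439.2 falls short of 49551 but 2.1¹⁵ ≈68122.3 reaches it, so n = 15.

15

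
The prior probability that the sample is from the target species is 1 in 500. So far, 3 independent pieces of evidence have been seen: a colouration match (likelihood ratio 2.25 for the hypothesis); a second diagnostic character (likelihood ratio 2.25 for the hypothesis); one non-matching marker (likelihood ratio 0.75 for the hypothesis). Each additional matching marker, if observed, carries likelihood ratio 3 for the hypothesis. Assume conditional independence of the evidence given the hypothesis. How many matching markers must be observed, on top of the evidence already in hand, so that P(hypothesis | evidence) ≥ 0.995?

Prior odds = 0.002/0.998 = 1/499.
Combined Bayes factor of the evidence already in hand = 2.25 × 2.25 × 0.75 = 3.796875.
Odds after that evidence = (1/499) × 3.796875 = 243/31936.
Target odds = 0.995/0.005 = 199.
Need 3ⁿ ≥ 199 ÷ (243/31936) = 6355264/243.
3⁹ = 19683 falls short of 6355264/243 but 3¹⁰ = 59049 reaches it, so n = 10.

10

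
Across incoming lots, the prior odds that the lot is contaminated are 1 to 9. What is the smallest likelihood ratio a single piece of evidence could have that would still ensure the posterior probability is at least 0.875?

Prior odds = 1/9.
Target odds = 0.875/0.125 = 7.
Required Bayes factor = 7 ÷ (1/9) = 63.

63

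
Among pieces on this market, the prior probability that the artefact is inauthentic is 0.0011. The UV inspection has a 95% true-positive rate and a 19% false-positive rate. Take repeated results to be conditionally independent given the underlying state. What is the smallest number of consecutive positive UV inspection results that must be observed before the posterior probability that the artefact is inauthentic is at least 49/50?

Prior odds: 0.0011 ÷ 0.9989 = 11/9989.
Likelihood ratio of a positive result = 0.95/0.19 = 5.
Target odds: 0.98 ÷ 0.02 = 49.
Need (11/9989) × 5ⁿ ≥ 49, i.e. 5ⁿ ≥ 489461/11.
5⁶ = 15625 falls short of 489461/11 but 5⁷ = 78125 reaches it, so n = 7.

7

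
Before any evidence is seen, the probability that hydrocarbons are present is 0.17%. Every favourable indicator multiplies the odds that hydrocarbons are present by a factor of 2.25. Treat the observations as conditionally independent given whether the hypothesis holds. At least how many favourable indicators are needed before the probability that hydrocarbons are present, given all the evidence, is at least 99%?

14

Prior odds = 0.0017/0.9983 = 17/9983.
Likelihood ratio per favourable indicator = 2.25.
Target posterior odds = 0.99/0.01 = 99.
Require 2.25ⁿ ≥ 99 ÷ (17/9983) = 988317/17.
2.25¹³ ≈37876.8 falls short of 988317/17 but 2.25¹⁴ ≈85222.7 reaches it, so n = 14.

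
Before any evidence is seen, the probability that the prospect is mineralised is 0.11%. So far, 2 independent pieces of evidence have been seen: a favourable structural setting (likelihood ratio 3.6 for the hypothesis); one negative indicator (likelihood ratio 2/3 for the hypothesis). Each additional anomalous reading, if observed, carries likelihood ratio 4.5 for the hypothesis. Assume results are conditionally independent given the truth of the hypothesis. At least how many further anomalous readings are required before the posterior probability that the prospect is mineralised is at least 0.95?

Prior odds = 0.0011/0.9989 = 11/9989.
Combined Bayes factor of the evidence already in hand = 3.6 × (2/3) = 2.4.
Odds after that evidence = (11/9989) × 2.4 = 132/49945.
Target odds = 0.95/0.05 = 19.
Need 4.5ⁿ ≥ 19 ÷ (132/49945) = 948955/132.
4.5⁵ = 1845.28125 falls short of 948955/132 but 4.5⁶ = 8303.765625 reaches it, so n = 6.

6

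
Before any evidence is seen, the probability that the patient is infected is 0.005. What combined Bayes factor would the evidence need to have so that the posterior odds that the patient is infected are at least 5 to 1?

Prior odds = 0.005/0.995 = 1/199.
Target odds = 5.
Required Bayes factor = 5 ÷ (1/199) = 995.

995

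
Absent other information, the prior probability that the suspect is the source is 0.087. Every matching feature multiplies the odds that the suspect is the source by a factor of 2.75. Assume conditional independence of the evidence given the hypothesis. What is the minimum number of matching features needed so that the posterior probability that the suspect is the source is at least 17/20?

Prior odds: 0.087 ÷ 0.913 = 87/913.
Likelihood ratio per matching feature = 2.75.
Target odds: 0.85 ÷ 0.15 = 17/3.
Require 2.75ⁿ ≥ 17/3 ÷ (87/913) = 15521/261.
2.75⁴ = 57.19140625 falls short of 15521/261 but 2.75⁵ = 161051/1024 reaches it, so n = 5.

5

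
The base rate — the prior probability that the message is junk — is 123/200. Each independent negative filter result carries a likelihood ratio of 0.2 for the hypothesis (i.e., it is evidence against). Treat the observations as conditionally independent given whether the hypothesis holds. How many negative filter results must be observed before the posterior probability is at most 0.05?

3

Prior odds = 0.615/0.385 = 123/77.
Likelihood ratio per negative filter result = 0.2.
Target posterior odds = 0.05/0.95 = 1/19.
Need (123/77) × 0.2ⁿ ≤ 1/19, i.e. 0.2ⁿ ≤ 77/2337.
0.2² = 0.04 is still above 77/2337 but 0.2³ = 0.008 is at or below it, so n = 3.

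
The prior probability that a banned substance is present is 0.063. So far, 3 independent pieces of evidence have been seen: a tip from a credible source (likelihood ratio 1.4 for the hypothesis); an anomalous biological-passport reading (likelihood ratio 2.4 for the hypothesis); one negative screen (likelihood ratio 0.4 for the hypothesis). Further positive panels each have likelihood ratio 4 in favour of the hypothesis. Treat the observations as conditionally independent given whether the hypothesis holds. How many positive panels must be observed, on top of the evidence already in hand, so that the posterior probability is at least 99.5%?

6

Prior odds = 0.063/0.937 = 63/937.
Combined Bayes factor of the evidence already in hand = 1.4 × 2.4 × 0.4 = 1.344.
Odds after that evidence = (63/937) × 1.344 = 10584/117125.
Target odds = 0.995/0.005 = 199.
Need 4ⁿ ≥ 199 ÷ (10584/117125) = 23307875/10584.
4⁵ = 1024 falls short of 23307875/10584 but 4⁶ = 4096 reaches it, so n = 6.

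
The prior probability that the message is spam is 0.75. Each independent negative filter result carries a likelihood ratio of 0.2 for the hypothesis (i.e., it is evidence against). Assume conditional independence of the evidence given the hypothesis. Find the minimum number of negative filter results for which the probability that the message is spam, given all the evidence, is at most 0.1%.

5

Prior odds = 0.75/0.25 = 3.
Likelihood ratio per negative filter result = 0.2.
Target posterior odds = 0.001/0.999 = 1/999.
Require 0.2ⁿ ≤ 1/999 ÷ 3 = 1/2997.
0.2⁴ = 0.0016 is still above 1/2997 but 0.2⁵ = 0.00032 is at or below it, so n = 5.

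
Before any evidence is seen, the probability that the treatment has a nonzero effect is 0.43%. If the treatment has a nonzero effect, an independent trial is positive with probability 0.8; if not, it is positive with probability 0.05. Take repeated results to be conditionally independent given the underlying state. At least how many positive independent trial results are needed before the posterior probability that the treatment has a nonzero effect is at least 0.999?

5

Prior odds: 0.0043 ÷ 0.9957 = 43/9957.
Likelihood ratio of a positive = 0.8/0.05 = 16.
Target posterior odds = 0.999/0.001 = 999.
Require 16ⁿ ≥ 999 ÷ (43/9957) = 9947043/43.
16⁴ = 65536 falls short of 9947043/43 but 16⁵ = 1048576 reaches it, so n = 5.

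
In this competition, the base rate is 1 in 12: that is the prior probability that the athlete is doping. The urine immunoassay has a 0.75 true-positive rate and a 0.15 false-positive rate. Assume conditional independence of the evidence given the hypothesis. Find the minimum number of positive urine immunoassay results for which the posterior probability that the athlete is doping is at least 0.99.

5

Prior odds = (1/12)/(11/12) = 1/11.
Likelihood ratio of a positive result = 0.75/0.15 = 5.
Target posterior odds = 0.99/0.01 = 99.
Need (1/11) × 5ⁿ ≥ 99, i.e. 5ⁿ ≥ 1089.
5⁴ = 625 falls short of 1089 but 5⁵ = 3125 reaches it, so n = 5.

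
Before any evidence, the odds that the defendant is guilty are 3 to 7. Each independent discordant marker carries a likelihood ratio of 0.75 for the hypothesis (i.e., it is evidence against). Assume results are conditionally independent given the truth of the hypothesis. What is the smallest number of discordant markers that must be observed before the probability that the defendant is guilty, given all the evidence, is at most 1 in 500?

19

Prior odds = 3/7.
Likelihood ratio per discordant marker = 0.75.
Target posterior odds = 0.002/0.998 = 1/499.
Require 0.75ⁿ ≤ 1/499 ÷ (3/7) = 7/1497.
0.75¹⁸ ≈0.00563771 is still above 7/1497 but 0.75¹⁹ ≈0.00422828 is at or below it, so n = 19.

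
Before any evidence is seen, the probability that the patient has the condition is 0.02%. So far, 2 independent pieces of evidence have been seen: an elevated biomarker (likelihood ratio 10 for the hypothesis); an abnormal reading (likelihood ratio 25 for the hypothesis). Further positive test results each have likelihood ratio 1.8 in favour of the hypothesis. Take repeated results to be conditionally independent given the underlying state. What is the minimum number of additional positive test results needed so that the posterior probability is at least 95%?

11

Prior odds = 0.0002/0.9998 = 1/4999.
Combined Bayes factor of the evidence already in hand = 10 × 25 = 250.
Odds after that evidence = (1/4999) × 250 = 250/4999.
Target odds = 0.95/0.05 = 19.
Need 1.8ⁿ ≥ 19 ÷ (250/4999) = 379.924.
1.8¹⁰ ≈357.047 falls short of 379.924 but 1.8¹¹ ≈642.684 reaches it, so n = 11.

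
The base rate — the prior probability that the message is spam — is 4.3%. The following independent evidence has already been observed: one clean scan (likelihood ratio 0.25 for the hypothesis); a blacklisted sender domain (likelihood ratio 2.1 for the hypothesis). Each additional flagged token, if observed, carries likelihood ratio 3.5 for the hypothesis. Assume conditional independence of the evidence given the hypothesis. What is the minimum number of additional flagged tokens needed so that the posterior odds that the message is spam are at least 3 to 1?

Prior odds = 0.043/0.957 = 43/957.
Combined Bayes factor of the evidence already in hand = 0.25 × 2.1 = 0.525.
Odds after that evidence = (43/957) × 0.525 = 301/12760.
Target odds = 3.
Need 3.5ⁿ ≥ 3 ÷ (301/12760) = 38280/301.
3.5³ = 42.875 falls short of 38280/301 but 3.5⁴ = 150.0625 reaches it, so n = 4.

4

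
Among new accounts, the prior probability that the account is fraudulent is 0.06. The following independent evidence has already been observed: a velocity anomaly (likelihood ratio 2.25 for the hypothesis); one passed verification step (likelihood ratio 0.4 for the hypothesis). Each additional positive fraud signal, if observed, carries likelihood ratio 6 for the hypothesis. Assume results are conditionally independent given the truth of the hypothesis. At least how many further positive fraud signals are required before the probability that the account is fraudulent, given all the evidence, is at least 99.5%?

Prior odds = 0.06/0.94 = 3/47.
Combined Bayes factor of the evidence already in hand = 2.25 × 0.4 = 0.9.
Odds after that evidence = (3/47) × 0.9 = 27/470.
Target odds = 0.995/0.005 = 199.
Need 6ⁿ ≥ 199 ÷ (27/470) = 93530/27.
6⁴ = 1296 falls short of 93530/27 but 6⁵ = 7776 reaches it, so n = 5.

5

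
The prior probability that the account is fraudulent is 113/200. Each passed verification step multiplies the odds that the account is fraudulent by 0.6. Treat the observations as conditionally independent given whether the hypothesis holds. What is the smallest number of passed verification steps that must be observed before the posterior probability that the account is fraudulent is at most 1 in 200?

11

Prior odds: 0.565 ÷ 0.435 = 113/87.
Likelihood ratio per passed verification step = 0.6.
Target odds: 0.005 ÷ 0.995 = 1/199.
Need (113/87) × 0.6ⁿ ≤ 1/199, i.e. 0.6ⁿ ≤ 87/22487.
0.6¹⁰ = 59049/9765625 is still above 87/22487 but 0.6¹¹ = 177147/48828125 is at or below it, so n = 11.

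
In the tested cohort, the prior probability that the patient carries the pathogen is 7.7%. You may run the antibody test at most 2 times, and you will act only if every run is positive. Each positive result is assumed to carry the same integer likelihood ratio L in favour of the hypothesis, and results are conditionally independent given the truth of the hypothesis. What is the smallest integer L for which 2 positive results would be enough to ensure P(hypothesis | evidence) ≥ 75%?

Prior odds = 0.077/0.923 = 77/923.
Target odds = 0.75/0.25 = 3.
Need L² ≥ 3 ÷ (77/923) = 2769/77.
5² = 25 < 2769/77 ≤ 36 = 6², so L = 6.

6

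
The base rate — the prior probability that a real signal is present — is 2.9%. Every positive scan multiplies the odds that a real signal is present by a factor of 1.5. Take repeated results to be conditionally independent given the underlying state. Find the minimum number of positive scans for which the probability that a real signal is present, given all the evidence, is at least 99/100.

Prior odds: 0.029 ÷ 0.971 = 29/971.
Likelihood ratio per positive scan = 1.5.
Target posterior odds = 0.99/0.01 = 99.
Need (29/971) × 1.5ⁿ ≥ 99, i.e. 1.5ⁿ ≥ 96129/29.
1.5¹⁹ ≈2216.84 falls short of 96129/29 but 1.5²⁰ ≈3325.26 reaches it, so n = 20.

20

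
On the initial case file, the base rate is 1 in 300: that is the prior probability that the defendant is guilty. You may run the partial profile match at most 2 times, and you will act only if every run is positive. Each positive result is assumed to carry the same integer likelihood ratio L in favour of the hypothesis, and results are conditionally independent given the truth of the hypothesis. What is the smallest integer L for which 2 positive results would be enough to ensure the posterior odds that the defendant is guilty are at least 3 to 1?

30

Prior odds = (1/300)/(299/300) = 1/299.
Target odds = 3.
Need L² ≥ 3 ÷ (1/299) = 897.
29² = 841 < 897 ≤ 900 = 30², so L = 30.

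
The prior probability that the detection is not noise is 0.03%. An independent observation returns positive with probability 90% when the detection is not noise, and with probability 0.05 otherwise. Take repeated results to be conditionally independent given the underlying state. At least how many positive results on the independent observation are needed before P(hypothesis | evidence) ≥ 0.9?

Prior odds: 0.0003 ÷ 0.9997 = 3/9997.
Likelihood ratio of a positive result = 0.9/0.05 = 18.
Target odds: 0.9 ÷ 0.1 = 9.
Require 18ⁿ ≥ 9 ÷ (3/9997) = 29991.
18³ = 5832 falls short of 29991 but 18⁴ = 104976 reaches it, so n = 4.

4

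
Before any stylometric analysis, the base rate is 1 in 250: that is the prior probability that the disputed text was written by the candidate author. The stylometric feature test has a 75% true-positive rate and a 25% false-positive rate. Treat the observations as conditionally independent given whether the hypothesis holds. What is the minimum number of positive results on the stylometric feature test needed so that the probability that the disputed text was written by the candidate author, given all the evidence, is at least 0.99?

10

Prior odds = 0.004/0.996 = 1/249.
Likelihood ratio of a positive result = 0.75/0.25 = 3.
Target odds: 0.99 ÷ 0.01 = 99.
Require 3ⁿ ≥ 99 ÷ (1/249) = 24651.
3⁹ = 19683 falls short of 24651 but 3¹⁰ = 59049 reaches it, so n = 10.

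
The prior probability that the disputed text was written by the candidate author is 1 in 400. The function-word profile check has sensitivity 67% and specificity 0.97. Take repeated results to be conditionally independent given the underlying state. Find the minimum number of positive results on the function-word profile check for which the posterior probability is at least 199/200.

4

Prior odds: 0.0025 ÷ 0.9975 = 1/399.
False-positive rate = 1 − 0.97 = 0.03; likelihood ratio of a positive = 0.67/0.03 = 67/3.
Target posterior odds = 0.995/0.005 = 199.
Need (1/399) × (67/3)ⁿ ≥ 199, i.e. (67/3)ⁿ ≥ 79401.
(67/3)³ = 300763/27 falls short of 79401 but (67/3)⁴ = 20151121/81 reaches it, so n = 4.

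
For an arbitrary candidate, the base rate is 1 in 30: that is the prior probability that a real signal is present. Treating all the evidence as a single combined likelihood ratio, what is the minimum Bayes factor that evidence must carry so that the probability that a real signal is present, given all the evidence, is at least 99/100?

2871

Prior odds = (1/30)/(29/30) = 1/29.
Target odds = 0.99/0.01 = 99.
Required Bayes factor = 99 ÷ (1/29) = 2871.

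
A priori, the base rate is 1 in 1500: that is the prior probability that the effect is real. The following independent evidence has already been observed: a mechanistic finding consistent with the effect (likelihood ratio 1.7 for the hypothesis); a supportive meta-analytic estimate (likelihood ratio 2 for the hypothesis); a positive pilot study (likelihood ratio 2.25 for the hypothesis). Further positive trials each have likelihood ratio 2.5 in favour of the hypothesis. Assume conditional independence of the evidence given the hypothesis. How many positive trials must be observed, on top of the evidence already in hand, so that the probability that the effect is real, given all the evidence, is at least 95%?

9

Prior odds = (1/1500)/(1499/1500) = 1/1499.
Combined Bayes factor of the evidence already in hand = 1.7 × 2 × 2.25 = 7.65.
Odds after that evidence = (1/1499) × 7.65 = 153/29980.
Target odds = 0.95/0.05 = 19.
Need 2.5ⁿ ≥ 19 ÷ (153/29980) = 569620/153.
2.5⁸ = 390625/256 falls short of 569620/153 but 2.5⁹ = 1953125/512 reaches it, so n = 9.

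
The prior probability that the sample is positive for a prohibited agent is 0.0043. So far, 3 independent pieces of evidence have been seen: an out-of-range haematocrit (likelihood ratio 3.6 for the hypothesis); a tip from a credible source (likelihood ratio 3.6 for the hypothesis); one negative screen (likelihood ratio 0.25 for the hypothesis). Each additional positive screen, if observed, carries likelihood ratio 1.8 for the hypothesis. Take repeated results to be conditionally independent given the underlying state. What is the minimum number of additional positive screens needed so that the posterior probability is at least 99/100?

Prior odds = 0.0043/0.9957 = 43/9957.
Combined Bayes factor of the evidence already in hand = 3.6 × 3.6 × 0.25 = 3.24.
Odds after that evidence = (43/9957) × 3.24 = 1161/82975.
Target odds = 0.99/0.01 = 99.
Need 1.8ⁿ ≥ 99 ÷ (1161/82975) = 912725/129.
1.8¹⁵ ≈6746.64 falls short of 912725/129 but 1.8¹⁶ ≈12144 reaches it, so n = 16.

16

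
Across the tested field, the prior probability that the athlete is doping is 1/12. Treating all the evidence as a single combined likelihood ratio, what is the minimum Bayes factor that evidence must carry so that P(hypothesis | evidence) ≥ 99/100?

1089

Prior odds = (1/12)/(11/12) = 1/11.
Target odds = 0.99/0.01 = 99.
Required Bayes factor = 99 ÷ (1/11) = 1089.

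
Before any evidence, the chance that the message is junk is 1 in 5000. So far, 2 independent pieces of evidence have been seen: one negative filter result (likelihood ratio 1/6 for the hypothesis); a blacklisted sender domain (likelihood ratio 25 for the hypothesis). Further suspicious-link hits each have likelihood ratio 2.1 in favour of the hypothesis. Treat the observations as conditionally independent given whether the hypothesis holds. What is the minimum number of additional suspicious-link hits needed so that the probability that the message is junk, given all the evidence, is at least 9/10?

13

Prior odds = 0.0002/0.9998 = 1/4999.
Combined Bayes factor of the evidence already in hand = (1/6) × 25 = 25/6.
Odds after that evidence = (1/4999) × 25/6 = 25/29994.
Target odds = 0.9/0.1 = 9.
Need 2.1ⁿ ≥ 9 ÷ (25/29994) = 10797.84.
2.1¹² ≈7355.83 falls short of 10797.84 but 2.1¹³ ≈15447.2 reaches it, so n = 13.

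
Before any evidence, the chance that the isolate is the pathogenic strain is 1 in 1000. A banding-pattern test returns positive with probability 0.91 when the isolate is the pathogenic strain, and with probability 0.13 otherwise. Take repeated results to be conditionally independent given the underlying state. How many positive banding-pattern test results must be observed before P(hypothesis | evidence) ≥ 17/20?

5

Prior odds = 0.001/0.999 = 1/999.
Likelihood ratio of a positive result = 0.91/0.13 = 7.
Target odds: 0.85 ÷ 0.15 = 17/3.
Require 7ⁿ ≥ 17/3 ÷ (1/999) = 5661.
7⁴ = 2401 falls short of 5661 but 7⁵ = 16807 reaches it, so n = 5.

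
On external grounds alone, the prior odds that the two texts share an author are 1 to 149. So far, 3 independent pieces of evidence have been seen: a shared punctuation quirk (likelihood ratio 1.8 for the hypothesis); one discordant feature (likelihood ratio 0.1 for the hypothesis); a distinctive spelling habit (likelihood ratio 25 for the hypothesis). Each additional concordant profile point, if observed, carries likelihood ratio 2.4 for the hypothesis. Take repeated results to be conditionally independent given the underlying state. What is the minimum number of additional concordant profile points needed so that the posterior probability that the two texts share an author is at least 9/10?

7

Prior odds = 1/149.
Combined Bayes factor of the evidence already in hand = 1.8 × 0.1 × 25 = 4.5.
Odds after that evidence = (1/149) × 4.5 = 9/298.
Target odds = 0.9/0.1 = 9.
Need 2.4ⁿ ≥ 9 ÷ (9/298) = 298.
2.4⁶ = 2985984/15625 falls short of 298 but 2.4⁷ = 35831808/78125 reaches it, so n = 7.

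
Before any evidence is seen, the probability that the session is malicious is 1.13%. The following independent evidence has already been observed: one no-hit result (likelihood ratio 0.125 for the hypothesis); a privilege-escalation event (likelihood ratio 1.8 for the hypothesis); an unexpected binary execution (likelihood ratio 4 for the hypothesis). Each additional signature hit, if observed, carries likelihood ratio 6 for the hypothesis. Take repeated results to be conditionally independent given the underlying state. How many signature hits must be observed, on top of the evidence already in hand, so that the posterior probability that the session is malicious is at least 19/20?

Prior odds = 0.0113/0.9887 = 113/9887.
Combined Bayes factor of the evidence already in hand = 0.125 × 1.8 × 4 = 0.9.
Odds after that evidence = (113/9887) × 0.9 = 1017/98870.
Target odds = 0.95/0.05 = 19.
Need 6ⁿ ≥ 19 ÷ (1017/98870) = 1878530/1017.
6⁴ = 1296 falls short of 1878530/1017 but 6⁵ = 7776 reaches it, so n = 5.

5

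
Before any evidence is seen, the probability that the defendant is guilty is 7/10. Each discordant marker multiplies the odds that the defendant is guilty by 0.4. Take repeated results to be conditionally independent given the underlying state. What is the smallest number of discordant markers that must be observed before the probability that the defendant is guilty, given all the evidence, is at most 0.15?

Prior odds: 0.7 ÷ 0.3 = 7/3.
Likelihood ratio per discordant marker = 0.4.
Target posterior odds = 0.15/0.85 = 3/17.
Need (7/3) × 0.4ⁿ ≤ 3/17, i.e. 0.4ⁿ ≤ 9/119.
0.4² = 0.16 is still above 9/119 but 0.4³ = 0.064 is at or below it, so n = 3.

3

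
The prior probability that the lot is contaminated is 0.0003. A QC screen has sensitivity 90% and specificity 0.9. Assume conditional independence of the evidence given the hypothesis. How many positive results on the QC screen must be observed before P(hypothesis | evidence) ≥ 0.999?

Prior odds: 0.0003 ÷ 0.9997 = 3/9997.
False-positive rate = 1 − 0.9 = 0.1; likelihood ratio of a positive = 0.9/0.1 = 9.
Target odds: 0.999 ÷ 0.001 = 999.
Require 9ⁿ ≥ 999 ÷ (3/9997) = 3329001.
9⁶ = 531441 falls short of 3329001 but 9⁷ = 4782969 reaches it, so n = 7.

7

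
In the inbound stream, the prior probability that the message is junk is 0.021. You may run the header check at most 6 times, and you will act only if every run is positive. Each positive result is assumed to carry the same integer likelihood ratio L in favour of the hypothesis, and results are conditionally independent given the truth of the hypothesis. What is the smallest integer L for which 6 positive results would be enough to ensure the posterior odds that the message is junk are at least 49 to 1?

4

Prior odds = 0.021/0.979 = 21/979.
Target odds = 49.
Need L⁶ ≥ 49 ÷ (21/979) = 6853/3.
3⁶ = 729 < 6853/3 ≤ 4096 = 4⁶, so L = 4.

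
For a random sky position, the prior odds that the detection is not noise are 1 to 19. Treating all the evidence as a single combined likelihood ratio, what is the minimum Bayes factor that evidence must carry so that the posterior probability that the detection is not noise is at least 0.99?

1881

Prior odds = 1/19.
Target odds = 0.99/0.01 = 99.
Required Bayes factor = 99 ÷ (1/19) = 1881.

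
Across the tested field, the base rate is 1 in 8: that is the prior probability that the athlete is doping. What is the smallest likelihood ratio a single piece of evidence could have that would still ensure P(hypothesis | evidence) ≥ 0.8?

28

Prior odds = 0.125/0.875 = 1/7.
Target odds = 0.8/0.2 = 4.
Required Bayes factor = 4 ÷ (1/7) = 28.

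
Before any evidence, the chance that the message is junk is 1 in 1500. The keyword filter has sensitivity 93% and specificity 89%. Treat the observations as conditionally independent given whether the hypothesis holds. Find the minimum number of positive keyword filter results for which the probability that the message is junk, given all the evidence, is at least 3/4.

4

Prior odds = (1/1500)/(1499/1500) = 1/1499.
False-positive rate = 1 − 0.89 = 0.11; likelihood ratio of a positive = 0.93/0.11 = 93/11.
Target odds: 0.75 ÷ 0.25 = 3.
Need (1/1499) × (93/11)ⁿ ≥ 3, i.e. (93/11)ⁿ ≥ 4497.
(93/11)³ = 804357/1331 falls short of 4497 but (93/11)⁴ = 74805201/14641 reaches it, so n = 4.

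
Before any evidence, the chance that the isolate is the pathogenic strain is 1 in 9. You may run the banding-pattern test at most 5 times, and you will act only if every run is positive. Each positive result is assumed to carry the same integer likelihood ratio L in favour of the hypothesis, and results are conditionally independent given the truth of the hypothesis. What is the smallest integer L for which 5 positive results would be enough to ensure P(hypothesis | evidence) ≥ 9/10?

3

Prior odds = (1/9)/(8/9) = 0.125.
Target odds = 0.9/0.1 = 9.
Need L⁵ ≥ 9 ÷ 0.125 = 72.
2⁵ = 32 < 72 ≤ 243 = 3⁵, so L = 3.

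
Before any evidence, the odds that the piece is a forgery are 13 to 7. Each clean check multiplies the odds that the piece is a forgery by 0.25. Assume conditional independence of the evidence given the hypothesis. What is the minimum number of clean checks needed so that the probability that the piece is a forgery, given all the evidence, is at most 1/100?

4

Prior odds = 13/7.
Likelihood ratio per clean check = 0.25.
Target odds: 0.01 ÷ 0.99 = 1/99.
Need (13/7) × 0.25ⁿ ≤ 1/99, i.e. 0.25ⁿ ≤ 7/1287.
0.25³ = 0.015625 is still above 7/1287 but 0.25⁴ = 0.00390625 is at or below it, so n = 4.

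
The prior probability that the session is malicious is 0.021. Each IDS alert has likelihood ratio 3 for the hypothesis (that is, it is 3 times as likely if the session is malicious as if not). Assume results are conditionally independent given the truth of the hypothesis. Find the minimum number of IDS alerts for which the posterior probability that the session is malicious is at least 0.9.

6

Prior odds = 0.021/0.979 = 21/979.
Likelihood ratio per IDS alert = 3.
Target odds: 0.9 ÷ 0.1 = 9.
Require 3ⁿ ≥ 9 ÷ (21/979) = 2937/7.
3⁵ = 243 falls short of 2937/7 but 3⁶ = 729 reaches it, so n = 6.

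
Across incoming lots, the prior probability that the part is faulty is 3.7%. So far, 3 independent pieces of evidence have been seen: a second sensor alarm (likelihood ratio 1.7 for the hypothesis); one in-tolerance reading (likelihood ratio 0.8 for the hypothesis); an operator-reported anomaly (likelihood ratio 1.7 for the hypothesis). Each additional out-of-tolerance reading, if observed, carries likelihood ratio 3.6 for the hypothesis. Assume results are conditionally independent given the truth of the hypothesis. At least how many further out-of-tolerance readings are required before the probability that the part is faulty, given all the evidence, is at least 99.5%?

7

Prior odds = 0.037/0.963 = 37/963.
Combined Bayes factor of the evidence already in hand = 1.7 × 0.8 × 1.7 = 2.312.
Odds after that evidence = (37/963) × 2.312 = 10693/120375.
Target odds = 0.995/0.005 = 199.
Need 3.6ⁿ ≥ 199 ÷ (10693/120375) = 23954625/10693.
3.6⁶ = 34012224/15625 falls short of 23954625/10693 but 3.6⁷ = 612220032/78125 reaches it, so n = 7.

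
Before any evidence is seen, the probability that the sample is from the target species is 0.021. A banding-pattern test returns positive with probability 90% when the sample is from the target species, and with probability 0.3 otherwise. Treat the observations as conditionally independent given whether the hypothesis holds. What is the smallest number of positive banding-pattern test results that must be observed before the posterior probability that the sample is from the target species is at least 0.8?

Prior odds = 0.021/0.979 = 21/979.
Likelihood ratio of a positive result = 0.9/0.3 = 3.
Target posterior odds = 0.8/0.2 = 4.
Need (21/979) × 3ⁿ ≥ 4, i.e. 3ⁿ ≥ 3916/21.
3⁴ = 81 falls short of 3916/21 but 3⁵ = 243 reaches it, so n = 5.

5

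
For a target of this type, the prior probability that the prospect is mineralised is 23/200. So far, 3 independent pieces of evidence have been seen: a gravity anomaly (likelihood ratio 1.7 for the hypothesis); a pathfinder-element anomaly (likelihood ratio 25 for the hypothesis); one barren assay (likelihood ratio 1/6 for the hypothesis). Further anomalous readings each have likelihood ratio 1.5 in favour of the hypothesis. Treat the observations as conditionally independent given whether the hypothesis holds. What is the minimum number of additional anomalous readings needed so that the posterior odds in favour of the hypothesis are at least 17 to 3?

Prior odds = 0.115/0.885 = 23/177.
Combined Bayes factor of the evidence already in hand = 1.7 × 25 × (1/6) = 85/12.
Odds after that evidence = (23/177) × 85/12 = 1955/2124.
Target odds = 17/3.
Need 1.5ⁿ ≥ 17/3 ÷ (1955/2124) = 708/115.
1.5⁴ = 5.0625 falls short of 708/115 but 1.5⁵ = 7.59375 reaches it, so n = 5.

5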